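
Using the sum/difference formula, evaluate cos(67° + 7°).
cos(67° + 7°) = cos 67° cos 7° - sin 67° sin 7° = 0.2756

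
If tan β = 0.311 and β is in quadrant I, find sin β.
sin β = 0.297 (using tan²β + 1 = sec²β)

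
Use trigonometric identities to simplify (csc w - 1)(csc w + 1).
(csc w - 1)(csc w + 1) = cot²w (using Diff. of squares)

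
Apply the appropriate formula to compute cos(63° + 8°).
cos(63° + 8°) = cos 63° cos 8° - sin 63° sin 8° = 0.3256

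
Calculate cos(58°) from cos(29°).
cos(58°) = cos²29° - sin²29° = 0.5299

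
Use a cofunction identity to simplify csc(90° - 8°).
csc(90° - 8°) = sec(8°)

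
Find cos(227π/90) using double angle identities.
cos(227π/90) = cos²227π/180 - sin²227π/180 = -0.06976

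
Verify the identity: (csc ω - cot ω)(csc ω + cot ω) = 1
LHS = csc²ω - cot²ω = (1 + cot²ω) - cot²ω = 1 = RHS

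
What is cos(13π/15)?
cos(13π/15) = -0.9135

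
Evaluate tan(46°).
tan(46°) = 1.036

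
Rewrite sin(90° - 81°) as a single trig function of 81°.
sin(90° - 81°) = cos(81°)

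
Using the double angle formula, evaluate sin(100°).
sin(100°) = 2 sin 50° cos 50° = 0.9848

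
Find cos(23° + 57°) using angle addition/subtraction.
cos(23° + 57°) = cos 23° cos 57° - sin 23° sin 57° = 0.1736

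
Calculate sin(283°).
sin(283°) = -0.9744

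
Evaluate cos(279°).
cos(279°) = 0.1564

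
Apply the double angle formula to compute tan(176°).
tan(176°) = 2 tan 88° / (1 - tan²88°) = -0.06993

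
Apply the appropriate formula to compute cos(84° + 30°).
cos(84° + 30°) = cos 84° cos 30° - sin 84° sin 30° = -0.4067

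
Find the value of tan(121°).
tan(121°) = -1.664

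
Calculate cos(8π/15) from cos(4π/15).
cos(8π/15) = cos²4π/15 - sin²4π/15 = -0.1045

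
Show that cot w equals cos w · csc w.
RHS = cos w · (1/sin w) = cos w/sin w = cot w = LHS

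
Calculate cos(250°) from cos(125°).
cos(250°) = cos²125° - sin²125° = -0.342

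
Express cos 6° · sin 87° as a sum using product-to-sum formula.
cos 6° sin 87° = (1/2)[sin(6°+87°) - sin(6°-87°)]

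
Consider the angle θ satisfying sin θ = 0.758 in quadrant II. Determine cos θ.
cos θ = ±√(1 - sin²θ) = -0.6523 (negative in QII)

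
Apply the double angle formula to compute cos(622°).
cos(622°) = cos²311° - sin²311° = -0.1392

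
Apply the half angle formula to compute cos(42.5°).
cos(42.5°) = √((1 + cos 85°)/2) = 0.7373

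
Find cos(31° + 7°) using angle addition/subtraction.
cos(31° + 7°) = cos 31° cos 7° - sin 31° sin 7° = 0.788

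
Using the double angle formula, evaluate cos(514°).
cos(514°) = cos²257° - sin²257° = -0.8988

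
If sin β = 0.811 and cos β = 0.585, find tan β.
tan β = sin β / cos β = 1.386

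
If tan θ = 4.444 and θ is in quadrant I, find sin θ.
sin θ = 0.9756 (using tan²θ + 1 = sec²θ)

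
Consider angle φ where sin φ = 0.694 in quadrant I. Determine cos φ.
cos φ = √(1 - sin²φ) = 0.72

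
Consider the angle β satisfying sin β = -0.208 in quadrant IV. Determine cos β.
cos β = √(1 - sin²β) = 0.9781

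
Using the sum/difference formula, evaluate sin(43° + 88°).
sin(43° + 88°) = sin 43° cos 88° + cos 43° sin 88° = 0.7547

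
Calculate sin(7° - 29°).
sin(7° - 29°) = sin 7° cos 29° - cos 7° sin 29° = -0.3746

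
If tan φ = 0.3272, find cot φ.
cot φ = 1/tan φ = 3.056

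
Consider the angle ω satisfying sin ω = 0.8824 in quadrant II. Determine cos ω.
cos ω = ±√(1 - sin²ω) = -0.4705 (negative in QII)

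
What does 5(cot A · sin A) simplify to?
5(cot A · sin A) = 5(cos A) (using Quotient identity)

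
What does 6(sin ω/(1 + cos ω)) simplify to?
6(sin ω/(1 + cos ω)) = 6(tan(ω/2)) (using Half angle)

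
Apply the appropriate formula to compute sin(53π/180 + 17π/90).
sin(53π/180 + 17π/90) = sin 53π/180 cos 17π/90 + cos 53π/180 sin 17π/90 = 0.9986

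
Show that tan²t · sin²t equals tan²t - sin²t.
RHS = sin²t/cos²t - sin²t = sin²t(1/cos²t - 1) = sin²t · (1 - cos²t)/cos²t = sin²t · sin²t/cos²t = sin²t · tan²t = LHS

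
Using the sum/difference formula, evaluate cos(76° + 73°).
cos(76° + 73°) = cos 76° cos 73° - sin 76° sin 73° = -0.8572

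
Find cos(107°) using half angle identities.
cos(107°) = -√((1 + cos 214°)/2) = -0.2924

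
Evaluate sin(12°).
sin(12°) = 0.2079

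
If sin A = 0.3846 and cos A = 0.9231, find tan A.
tan A = sin A / cos A = 0.4166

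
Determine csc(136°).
csc(136°) = 1.44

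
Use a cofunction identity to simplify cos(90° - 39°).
cos(90° - 39°) = sin(39°)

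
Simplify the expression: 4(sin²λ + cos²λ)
4(sin²λ + cos²λ) = 4 (using Pythagorean identity)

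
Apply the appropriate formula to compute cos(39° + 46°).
cos(39° + 46°) = cos 39° cos 46° - sin 39° sin 46° = 0.08716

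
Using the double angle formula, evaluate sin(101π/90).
sin(101π/90) = 2 sin 101π/180 cos 101π/180 = -0.3746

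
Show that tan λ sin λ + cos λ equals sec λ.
LHS = sin²λ/cos λ + cos λ = (sin²λ + cos²λ)/cos λ = 1/cos λ = sec λ = RHS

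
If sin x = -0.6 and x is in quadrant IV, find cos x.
cos x = 0.8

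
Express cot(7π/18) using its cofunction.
cot(7π/18) = tan(π/2 - 7π/18) = tan(π/9)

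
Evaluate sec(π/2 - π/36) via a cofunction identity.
sec(π/2 - π/36) = csc(π/36) = 11.47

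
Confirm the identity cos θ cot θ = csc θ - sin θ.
RHS = 1/sin θ - sin θ = (1 - sin²θ)/sin θ = cos²θ/sin θ = cos θ · (cos θ/sin θ) = cos θ cot θ = LHS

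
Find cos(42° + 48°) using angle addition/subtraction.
cos(42° + 48°) = cos 42° cos 48° - sin 42° sin 48° = 0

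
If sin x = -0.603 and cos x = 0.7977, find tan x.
tan x = sin x / cos x = -0.7559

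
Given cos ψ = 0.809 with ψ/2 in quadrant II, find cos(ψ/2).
cos(ψ/2) = ±√((1 + cos ψ)/2); negative since ψ/2 ∈ QII, so cos(ψ/2) = -0.9511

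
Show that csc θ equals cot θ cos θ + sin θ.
RHS = cos²θ/sin θ + sin θ = (cos²θ + sin²θ)/sin θ = 1/sin θ = csc θ = LHS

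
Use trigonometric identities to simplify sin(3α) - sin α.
sin(3α) - sin α = 2 cos(2α) sin α (using Sum-to-product)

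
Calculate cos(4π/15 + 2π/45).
cos(4π/15 + 2π/45) = cos 4π/15 cos 2π/45 - sin 4π/15 sin 2π/45 = 0.5592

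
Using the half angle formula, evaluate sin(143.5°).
sin(143.5°) = √((1 - cos 287°)/2) = 0.5948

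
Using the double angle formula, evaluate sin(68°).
sin(68°) = 2 sin 34° cos 34° = 0.9272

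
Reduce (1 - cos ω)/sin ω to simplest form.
(1 - cos ω)/sin ω = tan(ω/2) (using Half angle)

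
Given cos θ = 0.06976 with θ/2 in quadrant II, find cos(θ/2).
cos(θ/2) = ±√((1 + cos θ)/2); negative since θ/2 ∈ QII, so cos(θ/2) = -0.7314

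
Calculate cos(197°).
cos(197°) = -0.9563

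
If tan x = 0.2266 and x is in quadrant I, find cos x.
cos x = 0.9753 (using tan²x + 1 = sec²x)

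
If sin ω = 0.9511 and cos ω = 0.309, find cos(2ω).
cos(2ω) = cos²ω - sin²ω = -0.8091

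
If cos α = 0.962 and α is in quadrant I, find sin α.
sin α = 0.273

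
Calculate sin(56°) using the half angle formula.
sin(56°) = √((1 - cos 112°)/2) = 0.829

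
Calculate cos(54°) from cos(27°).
cos(54°) = cos²27° - sin²27° = 0.5878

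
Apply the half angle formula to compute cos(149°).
cos(149°) = -√((1 + cos 298°)/2) = -0.8572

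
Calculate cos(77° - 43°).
cos(77° - 43°) = cos 77° cos 43° + sin 77° sin 43° = 0.829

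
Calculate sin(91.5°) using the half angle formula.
sin(91.5°) = √((1 - cos 183°)/2) = 0.9997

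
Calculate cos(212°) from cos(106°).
cos(212°) = cos²106° - sin²106° = -0.848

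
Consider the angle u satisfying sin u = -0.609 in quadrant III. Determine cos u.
cos u = ±√(1 - sin²u) = -0.7932 (negative in QIII)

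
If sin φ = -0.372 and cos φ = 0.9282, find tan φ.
tan φ = sin φ / cos φ = -0.4008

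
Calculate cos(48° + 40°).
cos(48° + 40°) = cos 48° cos 40° - sin 48° sin 40° = 0.0349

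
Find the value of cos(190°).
cos(190°) = -0.9848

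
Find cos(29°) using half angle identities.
cos(29°) = √((1 + cos 58°)/2) = 0.8746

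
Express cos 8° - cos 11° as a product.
cos 8° - cos 11° = -2 sin(9.5°) sin(-1.5°)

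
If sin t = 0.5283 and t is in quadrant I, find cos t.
cos t = 0.8491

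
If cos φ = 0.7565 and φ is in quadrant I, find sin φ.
sin φ = 0.654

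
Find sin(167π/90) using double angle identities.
sin(167π/90) = 2 sin 167π/180 cos 167π/180 = -0.4384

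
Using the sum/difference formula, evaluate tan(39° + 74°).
tan(39° + 74°) = (tan 39° + tan 74°)/(1 - tan 39° tan 74°) = -2.356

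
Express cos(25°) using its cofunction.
cos(25°) = sin(90° - 25°) = sin(65°)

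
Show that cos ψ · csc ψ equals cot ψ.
LHS = cos ψ · (1/sin ψ) = cos ψ/sin ψ = cot ψ = RHS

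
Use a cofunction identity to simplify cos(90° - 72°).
cos(90° - 72°) = sin(72°)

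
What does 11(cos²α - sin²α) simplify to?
11(cos²α - sin²α) = 11(cos(2α)) (using Double angle)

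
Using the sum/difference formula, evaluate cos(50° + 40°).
cos(50° + 40°) = cos 50° cos 40° - sin 50° sin 40° = 0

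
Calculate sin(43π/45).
sin(43π/45) = 0.1392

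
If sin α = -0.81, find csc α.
csc α = 1/sin α = -1.235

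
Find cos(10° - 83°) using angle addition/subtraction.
cos(10° - 83°) = cos 10° cos 83° + sin 10° sin 83° = 0.2924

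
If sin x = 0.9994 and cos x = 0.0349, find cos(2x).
cos(2x) = cos²x - sin²x = -0.9976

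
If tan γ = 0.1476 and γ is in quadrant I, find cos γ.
cos γ = 0.9893 (using tan²γ + 1 = sec²γ)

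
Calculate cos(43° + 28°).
cos(43° + 28°) = cos 43° cos 28° - sin 43° sin 28° = 0.3256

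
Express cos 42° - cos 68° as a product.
cos 42° - cos 68° = -2 sin(55°) sin(-13°)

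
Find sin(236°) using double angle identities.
sin(236°) = 2 sin 118° cos 118° = -0.829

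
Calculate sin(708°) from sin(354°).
sin(708°) = 2 sin 354° cos 354° = -0.2079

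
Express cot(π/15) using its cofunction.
cot(π/15) = tan(π/2 - π/15) = tan(13π/30)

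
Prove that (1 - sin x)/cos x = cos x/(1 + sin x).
LHS = (1 - sin x)(1 + sin x) / (cos x(1 + sin x)) = (1 - sin²x) / (cos x(1 + sin x)) = cos²x / (cos x(1 + sin x)) = cos x/(1 + sin x) = RHS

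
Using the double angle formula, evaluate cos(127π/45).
cos(127π/45) = cos²127π/90 - sin²127π/90 = -0.848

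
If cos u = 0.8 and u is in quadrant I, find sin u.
sin u = 0.6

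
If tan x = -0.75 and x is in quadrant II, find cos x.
cos x = -0.8 (using tan²x + 1 = sec²x)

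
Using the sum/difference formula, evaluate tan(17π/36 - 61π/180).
tan(17π/36 - 61π/180) = (tan 17π/36 - tan 61π/180)/(1 + tan 17π/36 tan 61π/180) = 0.4452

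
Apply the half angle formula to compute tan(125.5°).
tan(125.5°) = sin 251° / (1 + cos 251°) = -1.402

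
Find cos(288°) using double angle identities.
cos(288°) = cos²144° - sin²144° = 0.309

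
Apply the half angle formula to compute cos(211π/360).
cos(211π/360) = -√((1 + cos 211π/180)/2) = -0.2672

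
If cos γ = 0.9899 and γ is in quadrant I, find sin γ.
sin γ = 0.1418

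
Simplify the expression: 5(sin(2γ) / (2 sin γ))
5(sin(2γ) / (2 sin γ)) = 5(cos γ) (using Double angle)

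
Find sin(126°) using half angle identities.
sin(126°) = √((1 - cos 252°)/2) = 0.809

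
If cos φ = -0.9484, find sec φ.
sec φ = 1/cos φ = -1.054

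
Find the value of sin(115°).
sin(115°) = 0.9063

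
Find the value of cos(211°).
cos(211°) = -0.8572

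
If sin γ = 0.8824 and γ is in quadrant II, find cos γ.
cos γ = -0.4705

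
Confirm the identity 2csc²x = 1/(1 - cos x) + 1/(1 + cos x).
RHS = [(1 + cos x) + (1 - cos x)] / [(1 - cos x)(1 + cos x)] = 2/(1 - cos²x) = 2/sin²x = 2csc²x = LHS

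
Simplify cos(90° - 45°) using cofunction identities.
cos(90° - 45°) = sin(45°)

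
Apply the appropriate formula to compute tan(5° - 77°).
tan(5° - 77°) = (tan 5° - tan 77°)/(1 + tan 5° tan 77°) = -3.078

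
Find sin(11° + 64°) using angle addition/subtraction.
sin(11° + 64°) = sin 11° cos 64° + cos 11° sin 64° = (√6+√2)/4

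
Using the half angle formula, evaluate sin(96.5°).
sin(96.5°) = √((1 - cos 193°)/2) = 0.9936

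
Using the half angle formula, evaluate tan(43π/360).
tan(43π/360) = sin 43π/180 / (1 + cos 43π/180) = 0.3939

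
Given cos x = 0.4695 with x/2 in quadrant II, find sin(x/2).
sin(x/2) = ±√((1 - cos x)/2); positive since x/2 ∈ QII, so sin(x/2) = 0.515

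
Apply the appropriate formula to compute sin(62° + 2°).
sin(62° + 2°) = sin 62° cos 2° + cos 62° sin 2° = 0.8988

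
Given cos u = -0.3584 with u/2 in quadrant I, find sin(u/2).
sin(u/2) = ±√((1 - cos u)/2); positive since u/2 ∈ QI, so sin(u/2) = 0.8241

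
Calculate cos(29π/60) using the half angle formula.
cos(29π/60) = √((1 + cos 29π/30)/2) = 0.05234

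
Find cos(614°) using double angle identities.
cos(614°) = cos²307° - sin²307° = -0.2756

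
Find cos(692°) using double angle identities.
cos(692°) = 2cos²346° - 1 = 0.8829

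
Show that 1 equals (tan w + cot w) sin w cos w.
RHS = (sin w/cos w + cos w/sin w) sin w cos w = ((sin²w + cos²w)/(sin w cos w)) · sin w cos w = sin²w + cos²w = 1 = LHS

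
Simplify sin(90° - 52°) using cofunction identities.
sin(90° - 52°) = cos(52°)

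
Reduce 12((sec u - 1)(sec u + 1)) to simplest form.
12((sec u - 1)(sec u + 1)) = 12(tan²u) (using Diff. of squares)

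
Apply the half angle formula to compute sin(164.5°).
sin(164.5°) = √((1 - cos 329°)/2) = 0.2672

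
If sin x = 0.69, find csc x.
csc x = 1/sin x = 1.449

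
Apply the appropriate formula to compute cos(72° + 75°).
cos(72° + 75°) = cos 72° cos 75° - sin 72° sin 75° = -0.8387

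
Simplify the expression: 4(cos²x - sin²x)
4(cos²x - sin²x) = 4(cos(2x)) (using Double angle)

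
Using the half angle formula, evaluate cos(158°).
cos(158°) = -√((1 + cos 316°)/2) = -0.9272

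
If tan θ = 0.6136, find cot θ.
cot θ = 1/tan θ = 1.63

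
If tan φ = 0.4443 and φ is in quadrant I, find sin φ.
sin φ = 0.406 (using tan²φ + 1 = sec²φ)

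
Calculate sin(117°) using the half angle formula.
sin(117°) = √((1 - cos 234°)/2) = 0.891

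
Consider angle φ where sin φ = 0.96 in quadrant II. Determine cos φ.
cos φ = ±√(1 - sin²φ) = -0.28 (negative in QII)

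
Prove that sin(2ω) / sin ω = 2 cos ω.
LHS = 2 sin ω cos ω / sin ω = 2 cos ω = RHS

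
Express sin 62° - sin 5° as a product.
sin 62° - sin 5° = 2 cos(33.5°) sin(28.5°)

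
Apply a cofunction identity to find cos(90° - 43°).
cos(90° - 43°) = sin(43°) = 0.682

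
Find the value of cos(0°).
cos(0°) = 1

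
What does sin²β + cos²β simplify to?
sin²β + cos²β = 1 (using Pythagorean identity)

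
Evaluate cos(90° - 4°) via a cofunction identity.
cos(90° - 4°) = sin(4°) = 0.06976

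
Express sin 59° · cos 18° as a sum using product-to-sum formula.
sin 59° cos 18° = (1/2)[sin(59°+18°) + sin(59°-18°)]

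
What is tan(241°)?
tan(241°) = 1.804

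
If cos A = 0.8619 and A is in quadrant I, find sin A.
sin A = 0.5071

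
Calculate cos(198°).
cos(198°) = -0.9511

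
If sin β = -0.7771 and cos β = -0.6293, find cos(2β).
cos(2β) = cos²β - sin²β = -0.2079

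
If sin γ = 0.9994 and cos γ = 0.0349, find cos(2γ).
cos(2γ) = cos²γ - sin²γ = -0.9976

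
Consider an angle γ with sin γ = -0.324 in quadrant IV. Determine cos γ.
cos γ = √(1 - sin²γ) = 0.9461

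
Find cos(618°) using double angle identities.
cos(618°) = cos²309° - sin²309° = -0.2079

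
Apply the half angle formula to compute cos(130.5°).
cos(130.5°) = -√((1 + cos 261°)/2) = -0.6494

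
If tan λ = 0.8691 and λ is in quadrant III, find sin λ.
sin λ = -0.656 (using tan²λ + 1 = sec²λ)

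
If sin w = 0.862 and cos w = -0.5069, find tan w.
tan w = sin w / cos w = -1.701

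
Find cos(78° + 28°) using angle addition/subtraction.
cos(78° + 28°) = cos 78° cos 28° - sin 78° sin 28° = -0.2756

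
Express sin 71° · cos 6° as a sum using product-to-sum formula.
sin 71° cos 6° = (1/2)[sin(71°+6°) + sin(71°-6°)]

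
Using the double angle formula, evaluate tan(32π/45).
tan(32π/45) = 2 tan 16π/45 / (1 - tan²16π/45) = -1.28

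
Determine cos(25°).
cos(25°) = 0.9063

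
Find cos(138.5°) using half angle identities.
cos(138.5°) = -√((1 + cos 277°)/2) = -0.749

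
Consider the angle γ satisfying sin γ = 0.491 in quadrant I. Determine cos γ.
cos γ = √(1 - sin²γ) = 0.8712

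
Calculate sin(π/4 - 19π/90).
sin(π/4 - 19π/90) = sin π/4 cos 19π/90 - cos π/4 sin 19π/90 = 0.1219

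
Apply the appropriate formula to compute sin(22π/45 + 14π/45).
sin(22π/45 + 14π/45) = sin 22π/45 cos 14π/45 + cos 22π/45 sin 14π/45 = 0.5878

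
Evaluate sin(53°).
sin(53°) = 0.7986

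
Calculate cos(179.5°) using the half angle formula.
cos(179.5°) = -√((1 + cos 359°)/2) = -1.0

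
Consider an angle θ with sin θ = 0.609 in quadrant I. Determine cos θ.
cos θ = √(1 - sin²θ) = 0.7932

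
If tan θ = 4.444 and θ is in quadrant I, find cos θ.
cos θ = 0.2195 (using tan²θ + 1 = sec²θ)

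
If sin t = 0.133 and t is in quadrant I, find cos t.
cos t = 0.9911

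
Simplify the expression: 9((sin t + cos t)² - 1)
9((sin t + cos t)² - 1) = 9(sin(2t)) (using Pythagorean + double angle)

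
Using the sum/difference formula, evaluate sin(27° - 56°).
sin(27° - 56°) = sin 27° cos 56° - cos 27° sin 56° = -0.4848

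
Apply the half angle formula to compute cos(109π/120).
cos(109π/120) = -√((1 + cos 109π/60)/2) = -0.9588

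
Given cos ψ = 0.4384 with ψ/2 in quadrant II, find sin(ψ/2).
sin(ψ/2) = ±√((1 - cos ψ)/2); positive since ψ/2 ∈ QII, so sin(ψ/2) = 0.5299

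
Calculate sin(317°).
sin(317°) = -0.682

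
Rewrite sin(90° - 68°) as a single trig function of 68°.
sin(90° - 68°) = cos(68°)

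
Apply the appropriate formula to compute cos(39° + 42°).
cos(39° + 42°) = cos 39° cos 42° - sin 39° sin 42° = 0.1564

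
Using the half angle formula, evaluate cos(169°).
cos(169°) = -√((1 + cos 338°)/2) = -0.9816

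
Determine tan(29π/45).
tan(29π/45) = -2.05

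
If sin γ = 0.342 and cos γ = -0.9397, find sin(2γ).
sin(2γ) = 2 sin γ cos γ = -0.6428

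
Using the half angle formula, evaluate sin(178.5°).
sin(178.5°) = √((1 - cos 357°)/2) = 0.02618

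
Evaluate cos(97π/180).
cos(97π/180) = -0.1219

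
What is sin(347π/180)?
sin(347π/180) = -0.225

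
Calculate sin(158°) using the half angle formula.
sin(158°) = √((1 - cos 316°)/2) = 0.3746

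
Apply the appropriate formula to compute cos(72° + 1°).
cos(72° + 1°) = cos 72° cos 1° - sin 72° sin 1° = 0.2924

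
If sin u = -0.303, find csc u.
csc u = 1/sin u = -3.3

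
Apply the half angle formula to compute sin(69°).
sin(69°) = √((1 - cos 138°)/2) = 0.9336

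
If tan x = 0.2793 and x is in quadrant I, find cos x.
cos x = 0.9631 (using tan²x + 1 = sec²x)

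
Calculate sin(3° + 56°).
sin(3° + 56°) = sin 3° cos 56° + cos 3° sin 56° = 0.8572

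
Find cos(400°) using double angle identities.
cos(400°) = cos²200° - sin²200° = 0.766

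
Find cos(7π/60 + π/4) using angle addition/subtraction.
cos(7π/60 + π/4) = cos 7π/60 cos π/4 - sin 7π/60 sin π/4 = 0.4067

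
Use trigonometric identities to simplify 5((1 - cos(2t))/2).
5((1 - cos(2t))/2) = 5(sin²t) (using Power reduction)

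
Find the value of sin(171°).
sin(171°) = 0.1564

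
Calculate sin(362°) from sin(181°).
sin(362°) = 2 sin 181° cos 181° = 0.0349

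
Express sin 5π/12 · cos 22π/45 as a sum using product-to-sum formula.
sin 5π/12 cos 22π/45 = (1/2)[sin(5π/12+22π/45) + sin(5π/12-22π/45)]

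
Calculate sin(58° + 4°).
sin(58° + 4°) = sin 58° cos 4° + cos 58° sin 4° = 0.8829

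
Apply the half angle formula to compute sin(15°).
sin(15°) = √((1 - cos 30°)/2) = (√6-√2)/4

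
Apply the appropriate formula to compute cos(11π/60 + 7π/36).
cos(11π/60 + 7π/36) = cos 11π/60 cos 7π/36 - sin 11π/60 sin 7π/36 = 0.3746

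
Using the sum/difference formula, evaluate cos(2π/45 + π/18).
cos(2π/45 + π/18) = cos 2π/45 cos π/18 - sin 2π/45 sin π/18 = 0.9511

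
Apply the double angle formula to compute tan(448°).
tan(448°) = 2 tan 224° / (1 - tan²224°) = 28.64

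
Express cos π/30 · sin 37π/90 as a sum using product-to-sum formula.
cos π/30 sin 37π/90 = (1/2)[sin(π/30+37π/90) - sin(π/30-37π/90)]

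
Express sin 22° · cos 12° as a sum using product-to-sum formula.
sin 22° cos 12° = (1/2)[sin(22°+12°) + sin(22°-12°)]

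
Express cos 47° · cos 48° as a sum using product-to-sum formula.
cos 47° cos 48° = (1/2)[cos(47°-48°) + cos(47°+48°)]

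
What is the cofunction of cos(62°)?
cos(62°) = sin(90° - 62°) = sin(28°)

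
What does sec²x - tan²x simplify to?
sec²x - tan²x = 1 (using Pythagorean identity)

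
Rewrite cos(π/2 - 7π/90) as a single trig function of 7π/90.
cos(π/2 - 7π/90) = sin(7π/90)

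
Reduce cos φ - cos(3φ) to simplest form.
cos φ - cos(3φ) = 2 sin(2φ) sin φ (using Sum-to-product)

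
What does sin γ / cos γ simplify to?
sin γ / cos γ = tan γ (using Quotient identity)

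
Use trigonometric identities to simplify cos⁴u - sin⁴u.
cos⁴u - sin⁴u = cos(2u) (using Factoring + double angle)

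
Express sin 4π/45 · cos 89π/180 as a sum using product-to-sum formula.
sin 4π/45 cos 89π/180 = (1/2)[sin(4π/45+89π/180) + sin(4π/45-89π/180)]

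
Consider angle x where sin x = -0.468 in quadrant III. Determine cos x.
cos x = ±√(1 - sin²x) = -0.8837 (negative in QIII)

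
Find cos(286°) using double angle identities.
cos(286°) = cos²143° - sin²143° = 0.2756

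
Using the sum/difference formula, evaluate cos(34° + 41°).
cos(34° + 41°) = cos 34° cos 41° - sin 34° sin 41° = (√6-√2)/4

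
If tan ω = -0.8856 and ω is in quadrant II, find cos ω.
cos ω = -0.7486 (using tan²ω + 1 = sec²ω)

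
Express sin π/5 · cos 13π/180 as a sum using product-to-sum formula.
sin π/5 cos 13π/180 = (1/2)[sin(π/5+13π/180) + sin(π/5-13π/180)]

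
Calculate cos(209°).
cos(209°) = -0.8746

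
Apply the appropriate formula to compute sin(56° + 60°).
sin(56° + 60°) = sin 56° cos 60° + cos 56° sin 60° = 0.8988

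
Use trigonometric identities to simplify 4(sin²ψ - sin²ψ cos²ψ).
4(sin²ψ - sin²ψ cos²ψ) = 4(sin⁴ψ) (using Factoring)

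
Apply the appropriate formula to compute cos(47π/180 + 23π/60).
cos(47π/180 + 23π/60) = cos 47π/180 cos 23π/60 - sin 47π/180 sin 23π/60 = -0.4384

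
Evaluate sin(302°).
sin(302°) = -0.848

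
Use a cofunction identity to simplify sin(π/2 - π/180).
sin(π/2 - π/180) = cos(π/180)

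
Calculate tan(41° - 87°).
tan(41° - 87°) = (tan 41° - tan 87°)/(1 + tan 41° tan 87°) = -1.036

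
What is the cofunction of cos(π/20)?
cos(π/20) = sin(π/2 - π/20) = sin(9π/20)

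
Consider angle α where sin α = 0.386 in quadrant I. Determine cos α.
cos α = √(1 - sin²α) = 0.9225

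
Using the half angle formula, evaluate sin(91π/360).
sin(91π/360) = √((1 - cos 91π/180)/2) = 0.7133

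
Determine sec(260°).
sec(260°) = -5.759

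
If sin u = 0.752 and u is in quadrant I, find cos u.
cos u = 0.6592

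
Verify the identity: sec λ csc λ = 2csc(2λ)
RHS = 2/sin(2λ) = 2/(2 sin λ cos λ) = 1/(sin λ cos λ) = (1/cos λ)(1/sin λ) = sec λ csc λ = LHS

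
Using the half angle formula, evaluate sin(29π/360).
sin(29π/360) = √((1 - cos 29π/180)/2) = 0.2504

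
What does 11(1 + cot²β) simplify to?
11(1 + cot²β) = 11(csc²β) (using Pythagorean identity)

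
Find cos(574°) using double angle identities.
cos(574°) = cos²287° - sin²287° = -0.829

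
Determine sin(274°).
sin(274°) = -0.9976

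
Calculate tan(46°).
tan(46°) = 1.036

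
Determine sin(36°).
sin(36°) = 0.5878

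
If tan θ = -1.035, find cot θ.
cot θ = 1/tan θ = -0.9662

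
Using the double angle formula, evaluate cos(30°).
cos(30°) = cos²15° - sin²15° = √3/2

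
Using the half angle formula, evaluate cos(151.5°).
cos(151.5°) = -√((1 + cos 303°)/2) = -0.8788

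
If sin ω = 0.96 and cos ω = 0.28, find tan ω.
tan ω = sin ω / cos ω = 3.429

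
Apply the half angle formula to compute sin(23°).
sin(23°) = √((1 - cos 46°)/2) = 0.3907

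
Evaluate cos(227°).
cos(227°) = -0.682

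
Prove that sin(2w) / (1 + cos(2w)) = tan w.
LHS = 2 sin w cos w / (2cos²w) = sin w/cos w = tan w = RHS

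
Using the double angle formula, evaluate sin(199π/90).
sin(199π/90) = 2 sin 199π/180 cos 199π/180 = 0.6157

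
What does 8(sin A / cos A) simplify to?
8(sin A / cos A) = 8(tan A) (using Quotient identity)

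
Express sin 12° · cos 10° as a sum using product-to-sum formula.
sin 12° cos 10° = (1/2)[sin(12°+10°) + sin(12°-10°)]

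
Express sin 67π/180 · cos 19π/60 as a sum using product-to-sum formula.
sin 67π/180 cos 19π/60 = (1/2)[sin(67π/180+19π/60) + sin(67π/180-19π/60)]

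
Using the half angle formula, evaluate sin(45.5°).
sin(45.5°) = √((1 - cos 91°)/2) = 0.7133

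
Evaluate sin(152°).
sin(152°) = 0.4695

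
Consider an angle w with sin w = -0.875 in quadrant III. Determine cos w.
cos w = ±√(1 - sin²w) = -0.4841 (negative in QIII)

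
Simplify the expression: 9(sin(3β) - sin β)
9(sin(3β) - sin β) = 9(2 cos(2β) sin β) (using Sum-to-product)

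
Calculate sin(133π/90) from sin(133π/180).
sin(133π/90) = 2 sin 133π/180 cos 133π/180 = -0.9976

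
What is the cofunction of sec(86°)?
sec(86°) = csc(90° - 86°) = csc(4°)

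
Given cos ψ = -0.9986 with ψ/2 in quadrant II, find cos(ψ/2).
cos(ψ/2) = ±√((1 + cos ψ)/2); negative since ψ/2 ∈ QII, so cos(ψ/2) = -0.02646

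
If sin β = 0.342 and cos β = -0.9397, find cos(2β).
cos(2β) = cos²β - sin²β = 0.7661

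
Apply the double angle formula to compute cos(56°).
cos(56°) = cos²28° - sin²28° = 0.5592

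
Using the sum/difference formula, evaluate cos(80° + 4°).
cos(80° + 4°) = cos 80° cos 4° - sin 80° sin 4° = 0.1045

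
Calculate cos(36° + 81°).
cos(36° + 81°) = cos 36° cos 81° - sin 36° sin 81° = -0.454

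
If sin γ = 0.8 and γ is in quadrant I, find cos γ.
cos γ = 0.6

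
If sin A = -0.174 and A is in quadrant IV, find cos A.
cos A = 0.9847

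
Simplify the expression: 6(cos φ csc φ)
6(cos φ csc φ) = 6(cot φ) (using Reciprocal + quotient)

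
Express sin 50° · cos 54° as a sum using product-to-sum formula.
sin 50° cos 54° = (1/2)[sin(50°+54°) + sin(50°-54°)]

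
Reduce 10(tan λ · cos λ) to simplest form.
10(tan λ · cos λ) = 10(sin λ) (using Quotient identity)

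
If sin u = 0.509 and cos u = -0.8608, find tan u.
tan u = sin u / cos u = -0.5913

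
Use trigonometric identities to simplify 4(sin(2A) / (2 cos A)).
4(sin(2A) / (2 cos A)) = 4(sin A) (using Double angle)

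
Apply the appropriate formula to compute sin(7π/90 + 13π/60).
sin(7π/90 + 13π/60) = sin 7π/90 cos 13π/60 + cos 7π/90 sin 13π/60 = 0.7986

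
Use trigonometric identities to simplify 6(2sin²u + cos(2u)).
6(2sin²u + cos(2u)) = 6 (using Double angle)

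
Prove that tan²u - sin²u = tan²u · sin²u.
LHS = sin²u/cos²u - sin²u = sin²u(1/cos²u - 1) = sin²u · (1 - cos²u)/cos²u = sin²u · sin²u/cos²u = sin²u · tan²u = RHS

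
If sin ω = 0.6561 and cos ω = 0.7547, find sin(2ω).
sin(2ω) = 2 sin ω cos ω = 0.9903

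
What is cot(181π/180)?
cot(181π/180) = 57.29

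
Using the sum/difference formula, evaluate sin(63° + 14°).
sin(63° + 14°) = sin 63° cos 14° + cos 63° sin 14° = 0.9744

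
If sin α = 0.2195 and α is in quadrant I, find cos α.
cos α = 0.9756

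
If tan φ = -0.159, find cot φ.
cot φ = 1/tan φ = -6.289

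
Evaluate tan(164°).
tan(164°) = -0.2867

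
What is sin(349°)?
sin(349°) = -0.1908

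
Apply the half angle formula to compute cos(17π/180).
cos(17π/180) = √((1 + cos 17π/90)/2) = 0.9563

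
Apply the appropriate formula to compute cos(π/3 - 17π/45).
cos(π/3 - 17π/45) = cos π/3 cos 17π/45 + sin π/3 sin 17π/45 = 0.9903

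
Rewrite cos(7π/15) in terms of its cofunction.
cos(7π/15) = sin(π/2 - 7π/15) = sin(π/30)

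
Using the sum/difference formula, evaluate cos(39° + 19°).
cos(39° + 19°) = cos 39° cos 19° - sin 39° sin 19° = 0.5299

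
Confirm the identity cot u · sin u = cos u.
LHS = (cos u/sin u) · sin u = cos u = RHS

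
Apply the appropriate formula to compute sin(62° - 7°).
sin(62° - 7°) = sin 62° cos 7° - cos 62° sin 7° = 0.8192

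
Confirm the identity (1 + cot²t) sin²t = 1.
LHS = csc²t · sin²t = (1/sin²t) · sin²t = 1 = RHS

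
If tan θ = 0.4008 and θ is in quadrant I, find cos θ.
cos θ = 0.9282 (using tan²θ + 1 = sec²θ)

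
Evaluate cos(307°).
cos(307°) = 0.6018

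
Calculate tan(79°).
tan(79°) = 5.145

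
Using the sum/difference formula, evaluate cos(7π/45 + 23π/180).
cos(7π/45 + 23π/180) = cos 7π/45 cos 23π/180 - sin 7π/45 sin 23π/180 = 0.6293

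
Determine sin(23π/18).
sin(23π/18) = -0.766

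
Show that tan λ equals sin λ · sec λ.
RHS = sin λ · (1/cos λ) = sin λ/cos λ = tan λ = LHS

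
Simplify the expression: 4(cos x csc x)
4(cos x csc x) = 4(cot x) (using Reciprocal + quotient)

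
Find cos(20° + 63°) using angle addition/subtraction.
cos(20° + 63°) = cos 20° cos 63° - sin 20° sin 63° = 0.1219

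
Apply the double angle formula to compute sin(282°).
sin(282°) = 2 sin 141° cos 141° = -0.9781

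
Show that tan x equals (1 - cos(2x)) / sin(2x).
RHS = 2sin²x / (2 sin x cos x) = sin x/cos x = tan x = LHS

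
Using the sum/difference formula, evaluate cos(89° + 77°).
cos(89° + 77°) = cos 89° cos 77° - sin 89° sin 77° = -0.9703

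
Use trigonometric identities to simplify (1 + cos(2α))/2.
(1 + cos(2α))/2 = cos²α (using Power reduction)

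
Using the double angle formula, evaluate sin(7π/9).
sin(7π/9) = 2 sin 7π/18 cos 7π/18 = 0.6428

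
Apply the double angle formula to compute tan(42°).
tan(42°) = 2 tan 21° / (1 - tan²21°) = 0.9004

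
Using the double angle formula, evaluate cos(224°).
cos(224°) = cos²112° - sin²112° = -0.7193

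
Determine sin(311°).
sin(311°) = -0.7547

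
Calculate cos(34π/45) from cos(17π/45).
cos(34π/45) = 1 - 2sin²17π/45 = -0.7193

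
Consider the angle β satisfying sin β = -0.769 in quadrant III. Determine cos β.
cos β = ±√(1 - sin²β) = -0.6392 (negative in QIII)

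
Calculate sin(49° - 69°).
sin(49° - 69°) = sin 49° cos 69° - cos 49° sin 69° = -0.342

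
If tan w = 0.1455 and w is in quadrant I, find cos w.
cos w = 0.9896 (using tan²w + 1 = sec²w)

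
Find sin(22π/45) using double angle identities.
sin(22π/45) = 2 sin 11π/45 cos 11π/45 = 0.9994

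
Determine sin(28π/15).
sin(28π/15) = -0.4067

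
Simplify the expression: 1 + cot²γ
1 + cot²γ = csc²γ (using Pythagorean identity)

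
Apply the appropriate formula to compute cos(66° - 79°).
cos(66° - 79°) = cos 66° cos 79° + sin 66° sin 79° = 0.9744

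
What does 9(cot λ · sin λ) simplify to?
9(cot λ · sin λ) = 9(cos λ) (using Quotient identity)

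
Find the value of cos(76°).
cos(76°) = 0.2419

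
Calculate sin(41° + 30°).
sin(41° + 30°) = sin 41° cos 30° + cos 41° sin 30° = 0.9455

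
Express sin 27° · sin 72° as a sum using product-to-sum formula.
sin 27° sin 72° = (1/2)[cos(27°-72°) - cos(27°+72°)]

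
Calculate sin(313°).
sin(313°) = -0.7314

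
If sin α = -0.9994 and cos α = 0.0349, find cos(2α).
cos(2α) = cos²α - sin²α = -0.9976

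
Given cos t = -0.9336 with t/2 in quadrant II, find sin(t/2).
sin(t/2) = ±√((1 - cos t)/2); positive since t/2 ∈ QII, so sin(t/2) = 0.9833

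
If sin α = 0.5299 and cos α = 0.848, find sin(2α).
sin(2α) = 2 sin α cos α = 0.8987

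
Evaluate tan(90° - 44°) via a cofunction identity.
tan(90° - 44°) = cot(44°) = 1.036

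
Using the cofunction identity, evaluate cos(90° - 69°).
cos(90° - 69°) = sin(69°) = 0.9336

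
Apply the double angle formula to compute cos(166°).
cos(166°) = cos²83° - sin²83° = -0.9703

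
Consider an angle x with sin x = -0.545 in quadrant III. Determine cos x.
cos x = ±√(1 - sin²x) = -0.8384 (negative in QIII)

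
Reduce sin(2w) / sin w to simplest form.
sin(2w) / sin w = 2 cos w (using Double angle)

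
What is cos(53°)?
cos(53°) = 0.6018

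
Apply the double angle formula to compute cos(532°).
cos(532°) = cos²266° - sin²266° = -0.9903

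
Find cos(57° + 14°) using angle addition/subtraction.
cos(57° + 14°) = cos 57° cos 14° - sin 57° sin 14° = 0.3256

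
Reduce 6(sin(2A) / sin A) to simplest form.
6(sin(2A) / sin A) = 6(2 cos A) (using Double angle)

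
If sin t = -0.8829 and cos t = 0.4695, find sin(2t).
sin(2t) = 2 sin t cos t = -0.829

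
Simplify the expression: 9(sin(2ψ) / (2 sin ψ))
9(sin(2ψ) / (2 sin ψ)) = 9(cos ψ) (using Double angle)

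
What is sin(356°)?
sin(356°) = -0.06976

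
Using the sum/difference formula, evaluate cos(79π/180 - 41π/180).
cos(79π/180 - 41π/180) = cos 79π/180 cos 41π/180 + sin 79π/180 sin 41π/180 = 0.788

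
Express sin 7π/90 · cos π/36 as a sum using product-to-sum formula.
sin 7π/90 cos π/36 = (1/2)[sin(7π/90+π/36) + sin(7π/90-π/36)]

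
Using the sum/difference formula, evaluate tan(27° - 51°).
tan(27° - 51°) = (tan 27° - tan 51°)/(1 + tan 27° tan 51°) = -0.4452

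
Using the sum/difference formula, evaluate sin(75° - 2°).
sin(75° - 2°) = sin 75° cos 2° - cos 75° sin 2° = 0.9563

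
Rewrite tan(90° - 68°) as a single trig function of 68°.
tan(90° - 68°) = cot(68°)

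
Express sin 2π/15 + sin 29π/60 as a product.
sin 2π/15 + sin 29π/60 = 2 sin(37π/120) cos(-7π/40)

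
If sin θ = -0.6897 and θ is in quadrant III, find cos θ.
cos θ = -0.7241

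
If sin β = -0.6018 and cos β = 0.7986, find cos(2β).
cos(2β) = cos²β - sin²β = 0.2756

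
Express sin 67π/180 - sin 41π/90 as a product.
sin 67π/180 - sin 41π/90 = 2 cos(149π/360) sin(-π/24)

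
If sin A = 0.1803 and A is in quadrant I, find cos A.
cos A = 0.9836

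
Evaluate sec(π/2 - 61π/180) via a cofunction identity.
sec(π/2 - 61π/180) = csc(61π/180) = 1.143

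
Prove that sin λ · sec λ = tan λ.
LHS = sin λ · (1/cos λ) = sin λ/cos λ = tan λ = RHS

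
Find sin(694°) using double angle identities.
sin(694°) = 2 sin 347° cos 347° = -0.4384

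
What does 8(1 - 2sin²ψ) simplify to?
8(1 - 2sin²ψ) = 8(cos(2ψ)) (using Double angle)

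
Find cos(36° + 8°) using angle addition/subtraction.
cos(36° + 8°) = cos 36° cos 8° - sin 36° sin 8° = 0.7193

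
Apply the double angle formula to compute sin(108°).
sin(108°) = 2 sin 54° cos 54° = 0.9511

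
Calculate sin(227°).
sin(227°) = -0.7314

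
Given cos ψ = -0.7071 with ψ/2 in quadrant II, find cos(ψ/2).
cos(ψ/2) = ±√((1 + cos ψ)/2); negative since ψ/2 ∈ QII, so cos(ψ/2) = -0.3827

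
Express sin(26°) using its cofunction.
sin(26°) = cos(90° - 26°) = cos(64°)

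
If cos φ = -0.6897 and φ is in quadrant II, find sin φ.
sin φ = 0.7241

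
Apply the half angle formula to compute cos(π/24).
cos(π/24) = √((1 + cos π/12)/2) = 0.9914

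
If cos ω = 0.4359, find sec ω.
sec ω = 1/cos ω = 2.294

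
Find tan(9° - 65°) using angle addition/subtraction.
tan(9° - 65°) = (tan 9° - tan 65°)/(1 + tan 9° tan 65°) = -1.483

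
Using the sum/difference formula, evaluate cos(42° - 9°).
cos(42° - 9°) = cos 42° cos 9° + sin 42° sin 9° = 0.8387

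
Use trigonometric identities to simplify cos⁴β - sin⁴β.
cos⁴β - sin⁴β = cos(2β) (using Factoring + double angle)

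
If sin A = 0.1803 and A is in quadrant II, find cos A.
cos A = -0.9836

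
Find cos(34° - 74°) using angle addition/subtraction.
cos(34° - 74°) = cos 34° cos 74° + sin 34° sin 74° = 0.766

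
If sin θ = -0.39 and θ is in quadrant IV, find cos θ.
cos θ = 0.9208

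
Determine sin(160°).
sin(160°) = 0.342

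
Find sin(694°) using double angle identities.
sin(694°) = 2 sin 347° cos 347° = -0.4384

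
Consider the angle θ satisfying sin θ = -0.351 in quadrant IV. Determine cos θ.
cos θ = √(1 - sin²θ) = 0.9364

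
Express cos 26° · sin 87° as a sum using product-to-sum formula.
cos 26° sin 87° = (1/2)[sin(26°+87°) - sin(26°-87°)]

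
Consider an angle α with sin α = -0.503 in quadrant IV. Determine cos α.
cos α = √(1 - sin²α) = 0.8643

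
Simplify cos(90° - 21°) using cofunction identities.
cos(90° - 21°) = sin(21°)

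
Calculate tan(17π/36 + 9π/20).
tan(17π/36 + 9π/20) = (tan 17π/36 + tan 9π/20)/(1 - tan 17π/36 tan 9π/20) = -0.2493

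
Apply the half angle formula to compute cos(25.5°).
cos(25.5°) = √((1 + cos 51°)/2) = 0.9026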